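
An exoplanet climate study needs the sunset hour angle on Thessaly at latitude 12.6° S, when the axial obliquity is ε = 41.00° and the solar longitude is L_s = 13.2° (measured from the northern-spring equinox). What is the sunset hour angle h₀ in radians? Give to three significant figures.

Solar declination: sin δ = sin ε · sin L_s = sin 41.00° × sin 13.2° = 0.14981, so δ = +8.616°.
cos h₀ = −tan ϕ · tan δ = −tan(-12.6°) × tan(+8.616°) = 0.0339, so h₀ = 1.5369 rad = 88.06°.

h₀ = 1.54 rad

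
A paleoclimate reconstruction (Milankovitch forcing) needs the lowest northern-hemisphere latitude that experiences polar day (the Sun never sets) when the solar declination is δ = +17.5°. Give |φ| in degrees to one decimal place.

|φ| = 72.5°

Polar day requires cos H₀ = −tan φ tan δ ≤ −1, i.e. tan φ tan δ ≥ 1.
The boundary is |tan φ| · |tan δ| = 1, so |φ| = 90° − |δ| = 90° − 17.5° = 72.5° in the northern hemisphere.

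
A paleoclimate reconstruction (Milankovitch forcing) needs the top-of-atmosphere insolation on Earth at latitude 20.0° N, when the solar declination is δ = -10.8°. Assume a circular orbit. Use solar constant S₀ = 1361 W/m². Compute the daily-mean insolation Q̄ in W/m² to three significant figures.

cos H₀ = −tan(+20.0°) tan(-10.800°) = 0.0694, H₀ = 1.5013 rad.
Bracket: H₀ sin φ sin δ + cos φ cos δ sin H₀ = 1.5013×0.34202×-0.18738 + 0.93969×0.98229×0.99759 = -0.096215 + 0.920824 = 0.824609.
Q̄ = (S₀/π) × [bracket] = (1361/π) × 0.824609 = 357.2 W/m².

Q̄ ≈ 357 W/m²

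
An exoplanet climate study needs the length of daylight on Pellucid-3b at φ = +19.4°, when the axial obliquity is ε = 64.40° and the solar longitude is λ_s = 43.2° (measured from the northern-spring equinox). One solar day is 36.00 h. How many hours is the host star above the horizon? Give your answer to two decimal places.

Solar declination: sin δ = sin ε · sin λ_s = sin 64.40° × sin 43.2° = 0.61735, so δ = +38.123°.
cos H₀ = −tan φ · tan δ = −tan(+19.4°) × tan(+38.123°) = -0.2764, so H₀ = 1.8508 rad = 106.04°.
Daylight = 2H₀/(2π) × 36.00 h = (1.8508/π) × 36.00 = 21.21 h.

21.21 h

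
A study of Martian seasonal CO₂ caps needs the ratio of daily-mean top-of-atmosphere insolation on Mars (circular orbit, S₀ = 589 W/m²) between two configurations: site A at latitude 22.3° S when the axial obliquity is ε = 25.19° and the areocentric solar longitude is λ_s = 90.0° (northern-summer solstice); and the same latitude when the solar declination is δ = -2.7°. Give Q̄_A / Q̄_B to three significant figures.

— Configuration A (φ=-22.3°):
sin δ = sin 25.19° × sin 90.0° = 0.42562, so δ = +25.190°.
cos H₀ = −tan(-22.3°) tan(+25.190°) = 0.1929, H₀ = 1.3767 rad.
Bracket: H₀ sin φ sin δ + cos φ cos δ sin H₀ = 1.3767×-0.37946×0.42562 + 0.92521×0.90490×0.98122 = -0.222345 + 0.821499 = 0.599154.
Q̄ = (S₀/π) × [bracket] = (589/π) × 0.599154 = 112.33 W/m².
— Configuration B (φ=-22.3°):
cos H₀ = −tan(-22.3°) tan(-2.700°) = -0.0193, H₀ = 1.5901 rad.
Bracket: H₀ sin φ sin δ + cos φ cos δ sin H₀ = 1.5901×-0.37946×-0.04711 + 0.92521×0.99889×0.99981 = 0.028425 + 0.924007 = 0.952432.
Q̄ = (S₀/π) × [bracket] = (589/π) × 0.952432 = 178.57 W/m².
Ratio Q̄_A / Q̄_B = 112.33 / 178.57 = 0.6291.

Q̄_A / Q̄_B ≈ 0.629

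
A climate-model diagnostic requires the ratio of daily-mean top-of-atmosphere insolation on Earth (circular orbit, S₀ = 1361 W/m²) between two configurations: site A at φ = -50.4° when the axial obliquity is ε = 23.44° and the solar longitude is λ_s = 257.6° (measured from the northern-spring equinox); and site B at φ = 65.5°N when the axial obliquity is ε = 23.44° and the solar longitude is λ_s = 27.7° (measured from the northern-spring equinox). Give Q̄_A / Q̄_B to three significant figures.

Q̄_A / Q̄_B ≈ 1.61

— Configuration A (φ=-50.4°):
Solar declination: sin δ = sin ε · sin λ_s = sin 23.44° × sin 257.6° = -0.38851, so δ = -22.862°.
cos H₀ = −tan(-50.4°) tan(-22.862°) = -0.5097, H₀ = 2.1056 rad.
Bracket: H₀ sin φ sin δ + cos φ cos δ sin H₀ = 2.1056×-0.77051×-0.38851 + 0.63742×0.92144×0.86037 = 0.630313 + 0.505333 = 1.135646.
Q̄ = (S₀/π) × [bracket] = (1361/π) × 1.135646 = 491.98 W/m².
— Configuration B (φ=+65.5°):
Solar declination: sin δ = sin ε · sin λ_s = sin 23.44° × sin 27.7° = 0.18491, so δ = +10.656°.
cos H₀ = −tan(+65.5°) tan(+10.656°) = -0.4129, H₀ = 1.9964 rad.
Bracket: H₀ sin φ sin δ + cos φ cos δ sin H₀ = 1.9964×0.90996×0.18491 + 0.41469×0.98276×0.91079 = 0.335916 + 0.371184 = 0.707100.
Q̄ = (S₀/π) × [bracket] = (1361/π) × 0.707100 = 306.33 W/m².
Ratio Q̄_A / Q̄_B = 491.98 / 306.33 = 1.606.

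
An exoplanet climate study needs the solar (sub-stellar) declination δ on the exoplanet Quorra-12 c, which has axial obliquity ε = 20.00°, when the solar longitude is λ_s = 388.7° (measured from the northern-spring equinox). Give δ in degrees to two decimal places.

δ = +9.45°

sin δ = sin ε · sin λ_s = sin 20.00° × sin 388.7° = 0.164246.
δ = arcsin(0.164246) = +9.45°.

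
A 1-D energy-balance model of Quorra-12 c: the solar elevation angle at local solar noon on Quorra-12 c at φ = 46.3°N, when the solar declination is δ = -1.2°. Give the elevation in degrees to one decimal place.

At local noon the hour angle is zero, so the zenith angle equals |φ − δ| = |+46.3° − (-1.200°)| = 47.500°.
Elevation = 90° − 47.500° = 42.5°.

42.5°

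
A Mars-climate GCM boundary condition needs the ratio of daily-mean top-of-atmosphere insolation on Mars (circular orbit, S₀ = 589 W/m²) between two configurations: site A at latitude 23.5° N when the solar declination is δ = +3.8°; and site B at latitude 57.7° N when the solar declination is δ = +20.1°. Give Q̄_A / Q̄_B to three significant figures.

— Configuration A (φ=+23.5°):
cos H₀ = −tan(+23.5°) tan(+3.800°) = -0.0289, H₀ = 1.5997 rad.
Bracket: H₀ sin φ sin δ + cos φ cos δ sin H₀ = 1.5997×0.39875×0.06627 + 0.91706×0.99780×0.99958 = 0.042272 + 0.914658 = 0.956930.
Q̄ = (S₀/π) × [bracket] = (589/π) × 0.956930 = 179.41 W/m².
— Configuration B (φ=+57.7°):
cos H₀ = −tan(+57.7°) tan(+20.100°) = -0.5789, H₀ = 2.1881 rad.
Bracket: H₀ sin φ sin δ + cos φ cos δ sin H₀ = 2.1881×0.84526×0.34366 + 0.53435×0.93909×0.81542 = 0.635604 + 0.409180 = 1.044784.
Q̄ = (S₀/π) × [bracket] = (589/π) × 1.044784 = 195.88 W/m².
Ratio Q̄_A / Q̄_B = 179.41 / 195.88 = 0.9159.

Q̄_A / Q̄_B ≈ 0.916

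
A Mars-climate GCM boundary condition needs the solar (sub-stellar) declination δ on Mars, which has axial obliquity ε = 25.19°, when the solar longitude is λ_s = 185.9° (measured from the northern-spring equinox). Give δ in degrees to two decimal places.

δ = -2.51°

sin δ = sin ε · sin λ_s = sin 25.19° × sin 185.9° = -0.043751.
δ = arcsin(-0.043751) = -2.51°.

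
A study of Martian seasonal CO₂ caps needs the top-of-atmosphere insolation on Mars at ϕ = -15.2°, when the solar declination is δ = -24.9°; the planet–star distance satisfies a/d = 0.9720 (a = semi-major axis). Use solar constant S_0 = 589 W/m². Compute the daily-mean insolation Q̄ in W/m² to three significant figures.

cos h₀ = −tan(-15.2°) tan(-24.900°) = -0.1261, h₀ = 1.6972 rad.
Bracket: h₀ sin ϕ sin δ + cos ϕ cos δ sin h₀ = 1.6972×-0.26219×-0.42104 + 0.96502×0.90704×0.99202 = 0.187358 + 0.868327 = 1.055685.
Inverse-square distance factor (a/d)² = 0.9720² = 0.944784.
Q̄ = (S_0/π) × 0.944784 × [bracket] = (589/π) × 0.944784 × 1.055685 = 187.0 W/m².

Q̄ ≈ 187 W/m²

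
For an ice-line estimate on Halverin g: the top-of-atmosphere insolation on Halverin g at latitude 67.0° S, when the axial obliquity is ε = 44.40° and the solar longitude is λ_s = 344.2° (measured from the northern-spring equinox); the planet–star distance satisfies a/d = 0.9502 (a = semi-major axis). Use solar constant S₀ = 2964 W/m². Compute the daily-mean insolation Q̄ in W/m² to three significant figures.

Solar declination: sin δ = sin ε · sin λ_s = sin 44.40° × sin 344.2° = -0.19050, so δ = -10.982°.
cos H₀ = −tan(-67.0°) tan(-10.982°) = -0.4572, H₀ = 2.0456 rad.
Bracket: H₀ sin φ sin δ + cos φ cos δ sin H₀ = 2.0456×-0.92050×-0.19050 + 0.39073×0.98169×0.88938 = 0.358707 + 0.341145 = 0.699852.
Inverse-square distance factor (a/d)² = 0.9502² = 0.902880.
Q̄ = (S₀/π) × 0.902880 × [bracket] = (2964/π) × 0.902880 × 0.699852 = 596.2 W/m².

Q̄ ≈ 596 W/m²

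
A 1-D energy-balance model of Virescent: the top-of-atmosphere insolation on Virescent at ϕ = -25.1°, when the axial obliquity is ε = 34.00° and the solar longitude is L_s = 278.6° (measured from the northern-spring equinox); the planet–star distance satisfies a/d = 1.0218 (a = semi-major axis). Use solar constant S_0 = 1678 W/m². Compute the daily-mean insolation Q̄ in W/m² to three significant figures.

Q̄ ≈ 647 W/m²

Solar declination: sin δ = sin ε · sin L_s = sin 34.00° × sin 278.6° = -0.55291, so δ = -33.567°.
cos h₀ = −tan(-25.1°) tan(-33.567°) = -0.3108, h₀ = 1.8869 rad.
Bracket: h₀ sin ϕ sin δ + cos ϕ cos δ sin h₀ = 1.8869×-0.42420×-0.55291 + 0.90557×0.83324×0.95046 = 0.442562 + 0.717176 = 1.159738.
Inverse-square distance factor (a/d)² = 1.0218² = 1.044075.
Q̄ = (S_0/π) × 1.044075 × [bracket] = (1678/π) × 1.044075 × 1.159738 = 646.7 W/m².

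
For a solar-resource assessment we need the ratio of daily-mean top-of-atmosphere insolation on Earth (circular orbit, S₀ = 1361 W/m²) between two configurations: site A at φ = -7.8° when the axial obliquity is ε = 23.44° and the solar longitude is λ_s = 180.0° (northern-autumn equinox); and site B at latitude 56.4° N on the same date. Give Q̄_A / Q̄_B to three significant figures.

Q̄_A / Q̄_B ≈ 1.79

— Configuration A (φ=-7.8°):
Solar declination: sin δ = sin ε · sin λ_s = sin 23.44° × sin 180.0° = 0.00000, so δ = +0.000°.
cos H₀ = −tan(-7.8°) tan(+0.000°) = 0.0000, H₀ = 1.5708 rad.
Bracket: H₀ sin φ sin δ + cos φ cos δ sin H₀ = 1.5708×-0.13572×0.00000 + 0.99075×1.00000×1.00000 = -0.000000 + 0.990750 = 0.990750.
Q̄ = (S₀/π) × [bracket] = (1361/π) × 0.990750 = 429.21 W/m².
— Configuration B (φ=+56.4°):
cos H₀ = −tan(+56.4°) tan(+0.000°) = -0.0000, H₀ = 1.5708 rad.
Bracket: H₀ sin φ sin δ + cos φ cos δ sin H₀ = 1.5708×0.83292×0.00000 + 0.55339×1.00000×1.00000 = 0.000000 + 0.553390 = 0.553390.
Q̄ = (S₀/π) × [bracket] = (1361/π) × 0.553390 = 239.74 W/m².
Ratio Q̄_A / Q̄_B = 429.21 / 239.74 = 1.790.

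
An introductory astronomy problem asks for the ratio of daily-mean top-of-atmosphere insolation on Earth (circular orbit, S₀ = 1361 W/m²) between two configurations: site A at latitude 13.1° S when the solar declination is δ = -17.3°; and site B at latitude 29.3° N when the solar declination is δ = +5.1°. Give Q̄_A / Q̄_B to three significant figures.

— Configuration A (φ=-13.1°):
cos H₀ = −tan(-13.1°) tan(-17.300°) = -0.0725, H₀ = 1.6433 rad.
Bracket: H₀ sin φ sin δ + cos φ cos δ sin H₀ = 1.6433×-0.22665×-0.29737 + 0.97398×0.95476×0.99737 = 0.110757 + 0.927471 = 1.038228.
Q̄ = (S₀/π) × [bracket] = (1361/π) × 1.038228 = 449.78 W/m².
— Configuration B (φ=+29.3°):
cos H₀ = −tan(+29.3°) tan(+5.100°) = -0.0501, H₀ = 1.6209 rad.
Bracket: H₀ sin φ sin δ + cos φ cos δ sin H₀ = 1.6209×0.48938×0.08889 + 0.87207×0.99604×0.99875 = 0.070511 + 0.867531 = 0.938042.
Q̄ = (S₀/π) × [bracket] = (1361/π) × 0.938042 = 406.38 W/m².
Ratio Q̄_A / Q̄_B = 449.78 / 406.38 = 1.107.

Q̄_A / Q̄_B ≈ 1.11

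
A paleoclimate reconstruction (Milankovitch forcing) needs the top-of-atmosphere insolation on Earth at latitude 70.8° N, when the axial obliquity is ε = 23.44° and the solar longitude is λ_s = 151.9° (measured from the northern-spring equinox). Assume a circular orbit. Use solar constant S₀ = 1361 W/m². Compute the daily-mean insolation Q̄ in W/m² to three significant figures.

Q̄ ≈ 282 W/m²

Solar declination: sin δ = sin ε · sin λ_s = sin 23.44° × sin 151.9° = 0.18736, so δ = +10.799°.
cos H₀ = −tan(+70.8°) tan(+10.799°) = -0.5477, H₀ = 2.1504 rad.
Bracket: H₀ sin φ sin δ + cos φ cos δ sin H₀ = 2.1504×0.94438×0.18736 + 0.32887×0.98229×0.83665 = 0.380490 + 0.270276 = 0.650766.
Q̄ = (S₀/π) × [bracket] = (1361/π) × 0.650766 = 281.9 W/m².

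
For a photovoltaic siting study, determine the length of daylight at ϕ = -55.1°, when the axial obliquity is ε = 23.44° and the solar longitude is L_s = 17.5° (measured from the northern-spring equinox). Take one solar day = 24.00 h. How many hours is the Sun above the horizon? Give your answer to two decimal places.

Solar declination: sin δ = sin ε · sin L_s = sin 23.44° × sin 17.5° = 0.11962, so δ = +6.870°.
cos h₀ = −tan ϕ · tan δ = −tan(-55.1°) × tan(+6.870°) = 0.1727, so h₀ = 1.3972 rad = 80.05°.
Daylight = 2h₀/(2π) × 24.00 h = (1.3972/π) × 24.00 = 10.67 h.

10.67 h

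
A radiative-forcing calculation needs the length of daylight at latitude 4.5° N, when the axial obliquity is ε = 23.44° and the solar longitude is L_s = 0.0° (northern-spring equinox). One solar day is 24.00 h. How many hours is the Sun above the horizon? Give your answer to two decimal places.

Solar declination: sin δ = sin ε · sin L_s = sin 23.44° × sin 0.0° = 0.00000, so δ = +0.000°.
cos h₀ = −tan ϕ · tan δ = −tan(+4.5°) × tan(+0.000°) = -0.0000, so h₀ = 1.5708 rad = 90.00°.
Daylight = 2h₀/(2π) × 24.00 h = (1.5708/π) × 24.00 = 12.00 h.

12.00 h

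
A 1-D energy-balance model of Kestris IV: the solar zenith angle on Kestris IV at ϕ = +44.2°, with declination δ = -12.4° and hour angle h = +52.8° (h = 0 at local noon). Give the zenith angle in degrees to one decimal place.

θ_z = 74.1°

cos θ_z = sin ϕ sin δ + cos ϕ cos δ cos h = -0.149706 + 0.423332 = 0.273626.
θ_z = arccos(0.273626) = 74.1°.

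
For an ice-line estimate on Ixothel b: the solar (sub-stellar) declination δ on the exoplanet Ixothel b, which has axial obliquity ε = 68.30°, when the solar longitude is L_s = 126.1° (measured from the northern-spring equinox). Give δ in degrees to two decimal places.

δ = +48.65°

sin δ = sin ε · sin L_s = sin 68.30° × sin 126.1° = 0.750730.
δ = arcsin(0.750730) = +48.65°.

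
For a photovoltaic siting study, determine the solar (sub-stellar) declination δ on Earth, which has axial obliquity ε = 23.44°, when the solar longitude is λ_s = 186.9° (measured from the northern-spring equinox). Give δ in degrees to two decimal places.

δ = -2.74°

sin δ = sin ε · sin λ_s = sin 23.44° × sin 186.9° = -0.047789.
δ = arcsin(-0.047789) = -2.74°.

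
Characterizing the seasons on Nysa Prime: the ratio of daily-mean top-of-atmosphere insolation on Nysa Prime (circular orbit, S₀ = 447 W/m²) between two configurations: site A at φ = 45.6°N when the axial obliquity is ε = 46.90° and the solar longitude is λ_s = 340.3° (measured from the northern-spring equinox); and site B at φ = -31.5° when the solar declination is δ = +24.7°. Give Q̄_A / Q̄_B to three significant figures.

Q̄_A / Q̄_B ≈ 0.918

— Configuration A (φ=+45.6°):
Solar declination: sin δ = sin ε · sin λ_s = sin 46.90° × sin 340.3° = -0.24613, so δ = -14.249°.
cos H₀ = −tan(+45.6°) tan(-14.249°) = 0.2593, H₀ = 1.3085 rad.
Bracket: H₀ sin φ sin δ + cos φ cos δ sin H₀ = 1.3085×0.71447×-0.24613 + 0.69966×0.96924×0.96579 = -0.230103 + 0.654939 = 0.424836.
Q̄ = (S₀/π) × [bracket] = (447/π) × 0.424836 = 60.448 W/m².
— Configuration B (φ=-31.5°):
cos H₀ = −tan(-31.5°) tan(+24.700°) = 0.2819, H₀ = 1.2851 rad.
Bracket: H₀ sin φ sin δ + cos φ cos δ sin H₀ = 1.2851×-0.52250×0.41787 + 0.85264×0.90851×0.95946 = -0.280585 + 0.743228 = 0.462643.
Q̄ = (S₀/π) × [bracket] = (447/π) × 0.462643 = 65.827 W/m².
Ratio Q̄_A / Q̄_B = 60.448 / 65.827 = 0.9183.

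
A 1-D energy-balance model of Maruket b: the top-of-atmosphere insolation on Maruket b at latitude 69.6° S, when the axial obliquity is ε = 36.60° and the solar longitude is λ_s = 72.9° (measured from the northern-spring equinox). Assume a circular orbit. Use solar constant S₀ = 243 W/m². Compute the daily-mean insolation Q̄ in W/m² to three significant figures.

Q̄ ≈ 0.00 W/m²

Solar declination: sin δ = sin ε · sin λ_s = sin 36.60° × sin 72.9° = 0.56987, so δ = +34.741°.
cos H₀ = −tan(-69.6°) tan(+34.741°) = 1.8647 ≥ 1 ⇒ polar night, H₀ = 0 and Q̄ = 0.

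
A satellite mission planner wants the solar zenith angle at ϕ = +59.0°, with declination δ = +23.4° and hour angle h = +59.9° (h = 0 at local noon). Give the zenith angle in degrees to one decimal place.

θ_z = 54.7°

cos θ_z = sin ϕ sin δ + cos ϕ cos δ cos h = 0.340422 + 0.237053 = 0.577475.
θ_z = arccos(0.577475) = 54.7°.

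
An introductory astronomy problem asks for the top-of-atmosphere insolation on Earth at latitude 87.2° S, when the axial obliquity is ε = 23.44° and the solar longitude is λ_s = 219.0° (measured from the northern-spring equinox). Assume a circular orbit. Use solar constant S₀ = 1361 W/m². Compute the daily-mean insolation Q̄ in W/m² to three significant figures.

Solar declination: sin δ = sin ε · sin λ_s = sin 23.44° × sin 219.0° = -0.25034, so δ = -14.497°.
cos H₀ = −tan(-87.2°) tan(-14.497°) = -5.2868 ≤ −1 ⇒ polar day, H₀ = π.
Bracket: H₀ sin φ sin δ + cos φ cos δ sin H₀ = 3.1416×-0.99881×-0.25034 + 0.04885×0.96816×0.00000 = 0.785532 + 0.000000 = 0.785532.
Q̄ = (S₀/π) × [bracket] = (1361/π) × 0.785532 = 340.3 W/m².

Q̄ ≈ 340 W/m²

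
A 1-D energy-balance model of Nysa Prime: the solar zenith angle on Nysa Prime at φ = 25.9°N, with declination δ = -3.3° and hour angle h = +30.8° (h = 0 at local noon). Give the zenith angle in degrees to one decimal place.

θ_z = 41.7°

cos θ_z = sin φ sin δ + cos φ cos δ cos h = -0.025144 + 0.771403 = 0.746259.
θ_z = arccos(0.746259) = 41.7°.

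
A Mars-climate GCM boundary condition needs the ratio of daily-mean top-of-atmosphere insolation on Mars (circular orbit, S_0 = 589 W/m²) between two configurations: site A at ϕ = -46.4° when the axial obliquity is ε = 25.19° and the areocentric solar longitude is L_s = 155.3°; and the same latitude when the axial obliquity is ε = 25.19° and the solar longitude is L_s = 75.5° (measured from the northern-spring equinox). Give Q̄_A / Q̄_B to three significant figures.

— Configuration A (ϕ=-46.4°):
sin δ = sin 25.19° × sin 155.3° = 0.17785, so δ = +10.245°.
cos h₀ = −tan(-46.4°) tan(+10.245°) = 0.1898, h₀ = 1.3798 rad.
Bracket: h₀ sin ϕ sin δ + cos ϕ cos δ sin h₀ = 1.3798×-0.72417×0.17785 + 0.68962×0.98406×0.98182 = -0.177709 + 0.666290 = 0.488581.
Q̄ = (S_0/π) × [bracket] = (589/π) × 0.488581 = 91.601 W/m².
— Configuration B (ϕ=-46.4°):
Solar declination: sin δ = sin ε · sin L_s = sin 25.19° × sin 75.5° = 0.41206, so δ = +24.335°.
cos h₀ = −tan(-46.4°) tan(+24.335°) = 0.4749, h₀ = 1.0759 rad.
Bracket: h₀ sin ϕ sin δ + cos ϕ cos δ sin h₀ = 1.0759×-0.72417×0.41206 + 0.68962×0.91115×0.88004 = -0.321050 + 0.552971 = 0.231921.
Q̄ = (S_0/π) × [bracket] = (589/π) × 0.231921 = 43.482 W/m².
Ratio Q̄_A / Q̄_B = 91.601 / 43.482 = 2.107.

Q̄_A / Q̄_B ≈ 2.11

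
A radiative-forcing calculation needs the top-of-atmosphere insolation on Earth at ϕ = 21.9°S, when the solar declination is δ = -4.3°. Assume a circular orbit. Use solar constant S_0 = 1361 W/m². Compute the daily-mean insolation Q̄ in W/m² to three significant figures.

Q̄ ≈ 420 W/m²

cos h₀ = −tan(-21.9°) tan(-4.300°) = -0.0302, h₀ = 1.6010 rad.
Bracket: h₀ sin ϕ sin δ + cos ϕ cos δ sin h₀ = 1.6010×-0.37299×-0.07498 + 0.92784×0.99719×0.99954 = 0.044775 + 0.924807 = 0.969582.
Q̄ = (S_0/π) × [bracket] = (1361/π) × 0.969582 = 420.0 W/m².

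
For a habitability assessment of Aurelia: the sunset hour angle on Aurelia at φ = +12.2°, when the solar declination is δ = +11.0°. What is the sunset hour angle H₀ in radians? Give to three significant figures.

cos H₀ = −tan φ · tan δ = −tan(+12.2°) × tan(+11.000°) = -0.0420, so H₀ = 1.6128 rad = 92.41°.

H₀ = 1.61 rad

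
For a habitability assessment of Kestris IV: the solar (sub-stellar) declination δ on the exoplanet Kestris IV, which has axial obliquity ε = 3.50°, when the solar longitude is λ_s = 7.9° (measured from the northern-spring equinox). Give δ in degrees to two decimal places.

sin δ = sin ε · sin λ_s = sin 3.50° × sin 7.9° = 0.008391.
δ = arcsin(0.008391) = +0.48°.

δ = +0.48°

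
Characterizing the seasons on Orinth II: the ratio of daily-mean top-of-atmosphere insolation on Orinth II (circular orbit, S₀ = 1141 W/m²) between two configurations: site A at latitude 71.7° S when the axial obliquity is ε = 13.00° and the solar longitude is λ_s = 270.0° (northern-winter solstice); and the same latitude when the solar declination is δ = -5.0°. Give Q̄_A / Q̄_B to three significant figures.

Q̄_A / Q̄_B ≈ 1.59

— Configuration A (φ=-71.7°):
Solar declination: sin δ = sin ε · sin λ_s = sin 13.00° × sin 270.0° = -0.22495, so δ = -13.000°.
cos H₀ = −tan(-71.7°) tan(-13.000°) = -0.6981, H₀ = 2.3435 rad.
Bracket: H₀ sin φ sin δ + cos φ cos δ sin H₀ = 2.3435×-0.94943×-0.22495 + 0.31399×0.97437×0.71602 = 0.500511 + 0.219061 = 0.719572.
Q̄ = (S₀/π) × [bracket] = (1141/π) × 0.719572 = 261.34 W/m².
— Configuration B (φ=-71.7°):
cos H₀ = −tan(-71.7°) tan(-5.000°) = -0.2645, H₀ = 1.8385 rad.
Bracket: H₀ sin φ sin δ + cos φ cos δ sin H₀ = 1.8385×-0.94943×-0.08716 + 0.31399×0.99619×0.96437 = 0.152140 + 0.301649 = 0.453789.
Q̄ = (S₀/π) × [bracket] = (1141/π) × 0.453789 = 164.81 W/m².
Ratio Q̄_A / Q̄_B = 261.34 / 164.81 = 1.586.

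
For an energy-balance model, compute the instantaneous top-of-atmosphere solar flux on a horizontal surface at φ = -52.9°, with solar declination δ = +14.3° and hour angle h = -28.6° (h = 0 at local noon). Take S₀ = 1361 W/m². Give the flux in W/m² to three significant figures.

430 W/m²

cos θ_z = sin φ sin δ + cos φ cos δ cos h = -0.197002 + 0.513197 = 0.316195.
Flux = S₀ · cos θ_z = 1361 × 0.316195 = 430.3 W/m².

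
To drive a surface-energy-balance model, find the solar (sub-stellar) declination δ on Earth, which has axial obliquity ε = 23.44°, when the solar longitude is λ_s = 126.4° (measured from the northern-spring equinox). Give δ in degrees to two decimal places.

δ = +18.67°

sin δ = sin ε · sin λ_s = sin 23.44° × sin 126.4° = 0.320178.
δ = arcsin(0.320178) = +18.67°.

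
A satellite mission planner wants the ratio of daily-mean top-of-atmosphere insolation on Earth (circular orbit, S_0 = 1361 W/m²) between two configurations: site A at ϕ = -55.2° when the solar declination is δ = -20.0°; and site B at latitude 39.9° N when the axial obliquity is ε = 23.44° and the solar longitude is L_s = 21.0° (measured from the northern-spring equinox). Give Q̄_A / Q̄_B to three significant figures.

— Configuration A (ϕ=-55.2°):
cos h₀ = −tan(-55.2°) tan(-20.000°) = -0.5237, h₀ = 2.1220 rad.
Bracket: h₀ sin ϕ sin δ + cos ϕ cos δ sin h₀ = 2.1220×-0.82115×-0.34202 + 0.57071×0.93969×0.85191 = 0.595963 + 0.456871 = 1.052834.
Q̄ = (S_0/π) × [bracket] = (1361/π) × 1.052834 = 456.11 W/m².
— Configuration B (ϕ=+39.9°):
Solar declination: sin δ = sin ε · sin L_s = sin 23.44° × sin 21.0° = 0.14255, so δ = +8.196°.
cos h₀ = −tan(+39.9°) tan(+8.196°) = -0.1204, h₀ = 1.6915 rad.
Bracket: h₀ sin ϕ sin δ + cos ϕ cos δ sin h₀ = 1.6915×0.64145×0.14255 + 0.76717×0.98979×0.99272 = 0.154669 + 0.753809 = 0.908478.
Q̄ = (S_0/π) × [bracket] = (1361/π) × 0.908478 = 393.57 W/m².
Ratio Q̄_A / Q̄_B = 456.11 / 393.57 = 1.159.

Q̄_A / Q̄_B ≈ 1.16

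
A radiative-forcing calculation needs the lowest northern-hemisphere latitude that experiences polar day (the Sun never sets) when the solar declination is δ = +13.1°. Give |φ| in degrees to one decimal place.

Polar day requires cos H₀ = −tan φ tan δ ≤ −1, i.e. tan φ tan δ ≥ 1.
The boundary is |tan φ| · |tan δ| = 1, so |φ| = 90° − |δ| = 90° − 13.1° = 76.9° in the northern hemisphere.

|φ| = 76.9°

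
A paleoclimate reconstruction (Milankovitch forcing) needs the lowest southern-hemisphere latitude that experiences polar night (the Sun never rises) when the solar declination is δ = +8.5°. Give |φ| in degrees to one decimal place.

Polar night requires cos H₀ = −tan φ tan δ ≥ 1, i.e. tan φ tan δ ≤ −1.
The boundary is |tan φ| · |tan δ| = 1, so |φ| = 90° − |δ| = 90° − 8.5° = 81.5° in the southern hemisphere.

|φ| = 81.5°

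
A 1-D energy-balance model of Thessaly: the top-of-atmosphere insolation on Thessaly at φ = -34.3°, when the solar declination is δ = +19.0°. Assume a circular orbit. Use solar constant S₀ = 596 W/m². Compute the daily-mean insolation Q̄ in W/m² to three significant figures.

cos H₀ = −tan(-34.3°) tan(+19.000°) = 0.2349, H₀ = 1.3337 rad.
Bracket: H₀ sin φ sin δ + cos φ cos δ sin H₀ = 1.3337×-0.56353×0.32557 + 0.82610×0.94552×0.97202 = -0.244692 + 0.759239 = 0.514547.
Q̄ = (S₀/π) × [bracket] = (596/π) × 0.514547 = 97.62 W/m².

Q̄ ≈ 97.6 W/m²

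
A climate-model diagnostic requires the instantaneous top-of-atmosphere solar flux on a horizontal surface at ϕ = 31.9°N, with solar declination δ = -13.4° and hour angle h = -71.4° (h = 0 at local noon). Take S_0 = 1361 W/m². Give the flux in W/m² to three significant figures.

cos θ_z = sin ϕ sin δ + cos ϕ cos δ cos h = -0.122464 + 0.263415 = 0.140951.
Flux = S_0 · cos θ_z = 1361 × 0.140951 = 191.8 W/m².

192 W/m²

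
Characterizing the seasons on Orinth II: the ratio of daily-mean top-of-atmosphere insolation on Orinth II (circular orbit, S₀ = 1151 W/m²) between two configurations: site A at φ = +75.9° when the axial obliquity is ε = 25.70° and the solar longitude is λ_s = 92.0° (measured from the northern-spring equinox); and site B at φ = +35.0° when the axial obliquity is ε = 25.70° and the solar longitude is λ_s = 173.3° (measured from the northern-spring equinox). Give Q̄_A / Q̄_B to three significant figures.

Q̄_A / Q̄_B ≈ 1.53

— Configuration A (φ=+75.9°):
Solar declination: sin δ = sin ε · sin λ_s = sin 25.70° × sin 92.0° = 0.43339, so δ = +25.683°.
cos H₀ = −tan(+75.9°) tan(+25.683°) = -1.9146 ≤ −1 ⇒ polar day, H₀ = π.
Bracket: H₀ sin φ sin δ + cos φ cos δ sin H₀ = 3.1416×0.96987×0.43339 + 0.24362×0.90120×0.00000 = 1.320515 + 0.000000 = 1.320515.
Q̄ = (S₀/π) × [bracket] = (1151/π) × 1.320515 = 483.80 W/m².
— Configuration B (φ=+35.0°):
Solar declination: sin δ = sin ε · sin λ_s = sin 25.70° × sin 173.3° = 0.05060, so δ = +2.900°.
cos H₀ = −tan(+35.0°) tan(+2.900°) = -0.0355, H₀ = 1.6063 rad.
Bracket: H₀ sin φ sin δ + cos φ cos δ sin H₀ = 1.6063×0.57358×0.05060 + 0.81915×0.99872×0.99937 = 0.046620 + 0.817586 = 0.864206.
Q̄ = (S₀/π) × [bracket] = (1151/π) × 0.864206 = 316.62 W/m².
Ratio Q̄_A / Q̄_B = 483.80 / 316.62 = 1.528.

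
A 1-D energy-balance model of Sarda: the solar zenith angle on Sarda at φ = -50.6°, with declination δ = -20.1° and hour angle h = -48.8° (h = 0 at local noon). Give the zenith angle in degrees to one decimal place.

cos θ_z = sin φ sin δ + cos φ cos δ cos h = 0.265557 + 0.392626 = 0.658183.
θ_z = arccos(0.658183) = 48.8°.

θ_z = 48.8°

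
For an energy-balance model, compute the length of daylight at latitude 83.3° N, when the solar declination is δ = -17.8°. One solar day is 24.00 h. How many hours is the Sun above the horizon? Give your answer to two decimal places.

cos H₀ = −tan φ · tan δ = 2.7331 ≥ 1, so the Sun never rises (polar night) and H₀ = 0.
Daylight = 2H₀/(2π) × 24.00 h = (0.0000/π) × 24.00 = 0.00 h.

0.00 h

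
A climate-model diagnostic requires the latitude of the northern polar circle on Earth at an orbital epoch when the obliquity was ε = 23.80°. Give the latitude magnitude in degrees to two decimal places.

The polar circle is the lowest latitude that experiences at least one full rotation of continuous daylight at the northern-summer solstice; it lies at |ϕ| = 90° − ε = 90° − 23.80° = 66.20°.

66.20°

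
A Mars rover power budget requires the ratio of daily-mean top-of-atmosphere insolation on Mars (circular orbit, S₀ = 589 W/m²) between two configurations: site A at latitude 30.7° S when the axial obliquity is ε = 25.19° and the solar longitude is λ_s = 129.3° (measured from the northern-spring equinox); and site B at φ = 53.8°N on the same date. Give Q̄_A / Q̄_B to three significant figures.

Q̄_A / Q̄_B ≈ 0.544

— Configuration A (φ=-30.7°):
Solar declination: sin δ = sin ε · sin λ_s = sin 25.19° × sin 129.3° = 0.32936, so δ = +19.230°.
cos H₀ = −tan(-30.7°) tan(+19.230°) = 0.2071, H₀ = 1.3622 rad.
Bracket: H₀ sin φ sin δ + cos φ cos δ sin H₀ = 1.3622×-0.51054×0.32936 + 0.85985×0.94420×0.97832 = -0.229056 + 0.794269 = 0.565213.
Q̄ = (S₀/π) × [bracket] = (589/π) × 0.565213 = 105.97 W/m².
— Configuration B (φ=+53.8°):
cos H₀ = −tan(+53.8°) tan(+19.230°) = -0.4766, H₀ = 2.0676 rad.
Bracket: H₀ sin φ sin δ + cos φ cos δ sin H₀ = 2.0676×0.80696×0.32936 + 0.59061×0.94420×0.87911 = 0.549527 + 0.490239 = 1.039766.
Q̄ = (S₀/π) × [bracket] = (589/π) × 1.039766 = 194.94 W/m².
Ratio Q̄_A / Q̄_B = 105.97 / 194.94 = 0.5436.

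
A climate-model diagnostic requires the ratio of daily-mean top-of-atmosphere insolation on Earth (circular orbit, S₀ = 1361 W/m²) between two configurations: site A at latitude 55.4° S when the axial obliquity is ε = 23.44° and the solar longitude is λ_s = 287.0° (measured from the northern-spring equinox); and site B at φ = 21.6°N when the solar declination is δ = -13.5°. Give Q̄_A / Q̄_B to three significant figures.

Q̄_A / Q̄_B ≈ 1.44

— Configuration A (φ=-55.4°):
Solar declination: sin δ = sin ε · sin λ_s = sin 23.44° × sin 287.0° = -0.38041, so δ = -22.359°.
cos H₀ = −tan(-55.4°) tan(-22.359°) = -0.5963, H₀ = 2.2096 rad.
Bracket: H₀ sin φ sin δ + cos φ cos δ sin H₀ = 2.2096×-0.82314×-0.38041 + 0.56784×0.92482×0.80279 = 0.691894 + 0.421585 = 1.113479.
Q̄ = (S₀/π) × [bracket] = (1361/π) × 1.113479 = 482.38 W/m².
— Configuration B (φ=+21.6°):
cos H₀ = −tan(+21.6°) tan(-13.500°) = 0.0951, H₀ = 1.4756 rad.
Bracket: H₀ sin φ sin δ + cos φ cos δ sin H₀ = 1.4756×0.36812×-0.23345 + 0.92978×0.97237×0.99547 = -0.126810 + 0.899995 = 0.773185.
Q̄ = (S₀/π) × [bracket] = (1361/π) × 0.773185 = 334.96 W/m².
Ratio Q̄_A / Q̄_B = 482.38 / 334.96 = 1.440.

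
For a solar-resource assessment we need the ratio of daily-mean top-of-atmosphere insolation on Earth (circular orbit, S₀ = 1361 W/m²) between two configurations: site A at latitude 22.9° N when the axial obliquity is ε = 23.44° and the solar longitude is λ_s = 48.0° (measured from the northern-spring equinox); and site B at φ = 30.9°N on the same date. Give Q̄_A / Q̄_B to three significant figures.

— Configuration A (φ=+22.9°):
Solar declination: sin δ = sin ε · sin λ_s = sin 23.44° × sin 48.0° = 0.29561, so δ = +17.194°.
cos H₀ = −tan(+22.9°) tan(+17.194°) = -0.1307, H₀ = 1.7019 rad.
Bracket: H₀ sin φ sin δ + cos φ cos δ sin H₀ = 1.7019×0.38912×0.29561 + 0.92119×0.95531×0.99142 = 0.195766 + 0.872471 = 1.068237.
Q̄ = (S₀/π) × [bracket] = (1361/π) × 1.068237 = 462.78 W/m².
— Configuration B (φ=+30.9°):
cos H₀ = −tan(+30.9°) tan(+17.194°) = -0.1852, H₀ = 1.7571 rad.
Bracket: H₀ sin φ sin δ + cos φ cos δ sin H₀ = 1.7571×0.51354×0.29561 + 0.85806×0.95531×0.98270 = 0.266741 + 0.805532 = 1.072273.
Q̄ = (S₀/π) × [bracket] = (1361/π) × 1.072273 = 464.53 W/m².
Ratio Q̄_A / Q̄_B = 462.78 / 464.53 = 0.9962.

Q̄_A / Q̄_B ≈ 0.996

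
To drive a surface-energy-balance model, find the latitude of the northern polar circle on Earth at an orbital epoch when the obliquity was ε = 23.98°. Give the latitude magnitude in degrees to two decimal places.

The polar circle is the lowest latitude that experiences at least one full rotation of continuous daylight at the northern-summer solstice; it lies at |φ| = 90° − ε = 90° − 23.98° = 66.02°.

66.02°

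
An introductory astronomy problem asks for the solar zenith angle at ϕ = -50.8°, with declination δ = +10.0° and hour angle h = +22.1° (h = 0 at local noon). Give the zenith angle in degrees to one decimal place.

θ_z = 63.8°

cos θ_z = sin ϕ sin δ + cos ϕ cos δ cos h = -0.134568 + 0.576697 = 0.442129.
θ_z = arccos(0.442129) = 63.8°.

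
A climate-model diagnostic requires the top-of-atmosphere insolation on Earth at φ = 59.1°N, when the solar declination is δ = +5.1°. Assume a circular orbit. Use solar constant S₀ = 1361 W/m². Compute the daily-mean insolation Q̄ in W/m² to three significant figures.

cos H₀ = −tan(+59.1°) tan(+5.100°) = -0.1491, H₀ = 1.7205 rad.
Bracket: H₀ sin φ sin δ + cos φ cos δ sin H₀ = 1.7205×0.85806×0.08889 + 0.51354×0.99604×0.98882 = 0.131228 + 0.505788 = 0.637016.
Q̄ = (S₀/π) × [bracket] = (1361/π) × 0.637016 = 276.0 W/m².

Q̄ ≈ 276 W/m²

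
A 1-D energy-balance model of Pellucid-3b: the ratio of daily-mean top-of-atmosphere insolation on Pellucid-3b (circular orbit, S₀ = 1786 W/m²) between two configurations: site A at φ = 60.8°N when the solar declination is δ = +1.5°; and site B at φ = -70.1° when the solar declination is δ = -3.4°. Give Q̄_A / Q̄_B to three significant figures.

Q̄_A / Q̄_B ≈ 1.21

— Configuration A (φ=+60.8°):
cos H₀ = −tan(+60.8°) tan(+1.500°) = -0.0469, H₀ = 1.6177 rad.
Bracket: H₀ sin φ sin δ + cos φ cos δ sin H₀ = 1.6177×0.87292×0.02618 + 0.48786×0.99966×0.99890 = 0.036969 + 0.487158 = 0.524127.
Q̄ = (S₀/π) × [bracket] = (1786/π) × 0.524127 = 297.97 W/m².
— Configuration B (φ=-70.1°):
cos H₀ = −tan(-70.1°) tan(-3.400°) = -0.1641, H₀ = 1.7357 rad.
Bracket: H₀ sin φ sin δ + cos φ cos δ sin H₀ = 1.7357×-0.94029×-0.05931 + 0.34038×0.99824×0.98644 = 0.096798 + 0.335174 = 0.431972.
Q̄ = (S₀/π) × [bracket] = (1786/π) × 0.431972 = 245.58 W/m².
Ratio Q̄_A / Q̄_B = 297.97 / 245.58 = 1.213.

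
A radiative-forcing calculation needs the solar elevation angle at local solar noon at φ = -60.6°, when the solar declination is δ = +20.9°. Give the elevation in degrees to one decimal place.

8.5°

At local noon the hour angle is zero, so the zenith angle equals |φ − δ| = |-60.6° − (+20.900°)| = 81.500°.
Elevation = 90° − 81.500° = 8.5°.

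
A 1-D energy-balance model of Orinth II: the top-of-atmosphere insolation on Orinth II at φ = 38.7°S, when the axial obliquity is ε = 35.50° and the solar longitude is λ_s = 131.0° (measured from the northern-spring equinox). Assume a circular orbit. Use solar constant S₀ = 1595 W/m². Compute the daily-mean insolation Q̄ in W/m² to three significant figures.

Q̄ ≈ 165 W/m²

Solar declination: sin δ = sin ε · sin λ_s = sin 35.50° × sin 131.0° = 0.43826, so δ = +25.993°.
cos H₀ = −tan(-38.7°) tan(+25.993°) = 0.3906, H₀ = 1.1695 rad.
Bracket: H₀ sin φ sin δ + cos φ cos δ sin H₀ = 1.1695×-0.62524×0.43826 + 0.78043×0.89885×0.92055 = -0.320464 + 0.645756 = 0.325292.
Q̄ = (S₀/π) × [bracket] = (1595/π) × 0.325292 = 165.2 W/m².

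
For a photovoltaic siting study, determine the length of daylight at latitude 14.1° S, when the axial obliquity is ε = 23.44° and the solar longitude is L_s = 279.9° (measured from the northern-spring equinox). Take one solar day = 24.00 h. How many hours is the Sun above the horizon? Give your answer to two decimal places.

Solar declination: sin δ = sin ε · sin L_s = sin 23.44° × sin 279.9° = -0.39187, so δ = -23.071°.
cos h₀ = −tan ϕ · tan δ = −tan(-14.1°) × tan(-23.071°) = -0.1070, so h₀ = 1.6780 rad = 96.14°.
Daylight = 2h₀/(2π) × 24.00 h = (1.6780/π) × 24.00 = 12.82 h.

12.82 h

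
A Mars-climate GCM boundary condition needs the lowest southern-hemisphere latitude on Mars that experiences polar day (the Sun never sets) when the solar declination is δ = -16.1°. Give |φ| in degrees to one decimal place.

|φ| = 73.9°

Polar day requires cos H₀ = −tan φ tan δ ≤ −1, i.e. tan φ tan δ ≥ 1.
The boundary is |tan φ| · |tan δ| = 1, so |φ| = 90° − |δ| = 90° − 16.1° = 73.9° in the southern hemisphere.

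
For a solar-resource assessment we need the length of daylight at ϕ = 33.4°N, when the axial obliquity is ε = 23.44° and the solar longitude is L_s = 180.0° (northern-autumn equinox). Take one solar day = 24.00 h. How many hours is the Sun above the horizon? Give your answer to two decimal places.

12.00 h

Solar declination: sin δ = sin ε · sin L_s = sin 23.44° × sin 180.0° = 0.00000, so δ = +0.000°.
cos h₀ = −tan ϕ · tan δ = −tan(+33.4°) × tan(+0.000°) = -0.0000, so h₀ = 1.5708 rad = 90.00°.
Daylight = 2h₀/(2π) × 24.00 h = (1.5708/π) × 24.00 = 12.00 h.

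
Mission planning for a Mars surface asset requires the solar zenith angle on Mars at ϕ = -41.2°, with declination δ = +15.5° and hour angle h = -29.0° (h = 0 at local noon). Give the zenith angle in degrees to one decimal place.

cos θ_z = sin ϕ sin δ + cos ϕ cos δ cos h = -0.176027 + 0.634143 = 0.458116.
θ_z = arccos(0.458116) = 62.7°.

θ_z = 62.7°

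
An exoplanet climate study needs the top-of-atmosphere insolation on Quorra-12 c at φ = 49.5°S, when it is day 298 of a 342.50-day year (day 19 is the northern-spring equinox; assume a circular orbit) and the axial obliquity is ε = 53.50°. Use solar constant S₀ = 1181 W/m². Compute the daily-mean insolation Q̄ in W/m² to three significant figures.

Solar longitude: λ_s = 360° × (298 − 19)/342.50 = 293.255°.
sin δ = sin 53.50° × sin 293.255° = -0.73855, so δ = -47.608°.
cos H₀ = −tan(-49.5°) tan(-47.608°) = -1.2826 ≤ −1 ⇒ polar day, H₀ = π.
Bracket: H₀ sin φ sin δ + cos φ cos δ sin H₀ = 3.1416×-0.76041×-0.73855 + 0.64945×0.67420×0.00000 = 1.764325 + 0.000000 = 1.764325.
Q̄ = (S₀/π) × [bracket] = (1181/π) × 1.764325 = 663.3 W/m².

Q̄ ≈ 663 W/m²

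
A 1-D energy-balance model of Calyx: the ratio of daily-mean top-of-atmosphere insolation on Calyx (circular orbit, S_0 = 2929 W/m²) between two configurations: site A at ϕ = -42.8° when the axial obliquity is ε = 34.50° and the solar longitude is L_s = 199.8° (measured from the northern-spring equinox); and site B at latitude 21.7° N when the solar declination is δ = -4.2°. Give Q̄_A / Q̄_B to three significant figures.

Q̄_A / Q̄_B ≈ 1.06

— Configuration A (ϕ=-42.8°):
Solar declination: sin δ = sin ε · sin L_s = sin 34.50° × sin 199.8° = -0.19186, so δ = -11.062°.
cos h₀ = −tan(-42.8°) tan(-11.062°) = -0.1810, h₀ = 1.7528 rad.
Bracket: h₀ sin ϕ sin δ + cos ϕ cos δ sin h₀ = 1.7528×-0.67944×-0.19186 + 0.73373×0.98142×0.98348 = 0.228490 + 0.708201 = 0.936691.
Q̄ = (S_0/π) × [bracket] = (2929/π) × 0.936691 = 873.30 W/m².
— Configuration B (ϕ=+21.7°):
cos h₀ = −tan(+21.7°) tan(-4.200°) = 0.0292, h₀ = 1.5416 rad.
Bracket: h₀ sin ϕ sin δ + cos ϕ cos δ sin h₀ = 1.5416×0.36975×-0.07324 + 0.92913×0.99731×0.99957 = -0.041747 + 0.926232 = 0.884485.
Q̄ = (S_0/π) × [bracket] = (2929/π) × 0.884485 = 824.63 W/m².
Ratio Q̄_A / Q̄_B = 873.30 / 824.63 = 1.059.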